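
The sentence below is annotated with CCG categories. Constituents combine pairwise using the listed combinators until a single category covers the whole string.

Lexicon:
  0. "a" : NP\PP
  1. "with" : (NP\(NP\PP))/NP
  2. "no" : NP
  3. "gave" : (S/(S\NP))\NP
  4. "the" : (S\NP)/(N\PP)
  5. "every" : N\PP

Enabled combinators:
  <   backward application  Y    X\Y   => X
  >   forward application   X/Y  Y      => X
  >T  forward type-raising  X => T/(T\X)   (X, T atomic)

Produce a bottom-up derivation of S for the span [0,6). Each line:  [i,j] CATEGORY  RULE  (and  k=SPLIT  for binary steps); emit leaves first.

[0,1] NP\PP  lex  "a"
[1,2] (NP\(NP\PP))/NP  lex  "with"
[2,3] NP  lex  "no"
[1,3] NP\(NP\PP)  >  k=2
[0,3] NP  <  k=1
[3,4] (S/(S\NP))\NP  lex  "gave"
[0,4] S/(S\NP)  <  k=3
[4,5] (S\NP)/(N\PP)  lex  "the"
[5,6] N\PP  lex  "every"
[4,6] S\NP  >  k=5
[0,6] S  >  k=4

[0,6] S   >
  [0,4] S/(S\NP)   <
    [0,3] NP   <
      [0,1] "a" : NP\PP
      [1,3] NP\(NP\PP)   >
        [1,2] "with" : (NP\(NP\PP))/NP
        [2,3] "no" : NP
    [3,4] "gave" : (S/(S\NP))\NP
  [4,6] S\NP   >
    [4,5] "the" : (S\NP)/(N\PP)
    [5,6] "every" : N\PP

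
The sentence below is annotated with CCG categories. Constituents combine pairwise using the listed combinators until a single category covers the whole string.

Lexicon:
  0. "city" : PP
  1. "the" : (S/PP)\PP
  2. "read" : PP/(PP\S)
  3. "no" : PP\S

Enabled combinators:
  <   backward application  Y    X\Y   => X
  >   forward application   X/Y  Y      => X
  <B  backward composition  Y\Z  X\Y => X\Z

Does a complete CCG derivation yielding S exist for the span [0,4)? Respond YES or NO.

YES

[0,4] S   >
  [0,2] S/PP   <
    [0,1] "city" : PP
    [1,2] "the" : (S/PP)\PP
  [2,4] PP   >
    [2,3] "read" : PP/(PP\S)
    [3,4] "no" : PP\S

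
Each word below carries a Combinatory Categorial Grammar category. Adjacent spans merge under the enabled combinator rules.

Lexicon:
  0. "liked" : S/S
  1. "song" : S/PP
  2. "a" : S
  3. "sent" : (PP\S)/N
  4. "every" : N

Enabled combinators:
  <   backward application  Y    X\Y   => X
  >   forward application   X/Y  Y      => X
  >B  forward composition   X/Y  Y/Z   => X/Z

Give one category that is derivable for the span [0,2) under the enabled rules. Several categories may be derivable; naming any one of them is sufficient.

[0,5] S   >
  [0,2] S/PP   >B
    [0,1] "liked" : S/S
    [1,2] "song" : S/PP
  [2,5] PP   <
    [2,3] "a" : S
    [3,5] PP\S   >
      [3,4] "sent" : (PP\S)/N
      [4,5] "every" : N

S/PP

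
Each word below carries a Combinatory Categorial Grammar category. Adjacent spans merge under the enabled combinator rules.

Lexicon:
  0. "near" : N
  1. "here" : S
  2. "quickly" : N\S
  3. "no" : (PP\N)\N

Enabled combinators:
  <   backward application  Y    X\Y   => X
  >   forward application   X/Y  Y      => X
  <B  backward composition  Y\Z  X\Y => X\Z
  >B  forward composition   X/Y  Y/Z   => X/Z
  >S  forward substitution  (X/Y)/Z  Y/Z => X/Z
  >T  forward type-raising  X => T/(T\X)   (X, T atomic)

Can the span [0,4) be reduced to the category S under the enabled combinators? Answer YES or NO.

N S N\S (PP\N)\N
CKY chart[0,4] = {N/(N\PP), NP/(NP\PP), PP, PP/(PP\PP), S/(S\PP)}; S ∉ chart

NO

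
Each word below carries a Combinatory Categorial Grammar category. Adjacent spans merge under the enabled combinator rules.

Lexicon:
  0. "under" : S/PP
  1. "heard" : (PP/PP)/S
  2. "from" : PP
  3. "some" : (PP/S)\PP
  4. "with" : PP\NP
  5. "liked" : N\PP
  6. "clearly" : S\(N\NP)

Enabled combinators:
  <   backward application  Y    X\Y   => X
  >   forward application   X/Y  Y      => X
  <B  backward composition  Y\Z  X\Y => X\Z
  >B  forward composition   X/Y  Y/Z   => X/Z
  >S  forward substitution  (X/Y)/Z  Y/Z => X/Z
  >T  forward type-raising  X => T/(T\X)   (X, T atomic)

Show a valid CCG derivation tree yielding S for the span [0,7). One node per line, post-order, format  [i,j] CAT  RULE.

[0,7] S   >
  [0,1] "under" : S/PP
  [1,7] PP   >
    [1,4] PP/S   >S
      [1,2] "heard" : (PP/PP)/S
      [2,4] PP/S   <
        [2,3] "from" : PP
        [3,4] "some" : (PP/S)\PP
    [4,7] S   <
      [4,6] N\NP   <B
        [4,5] "with" : PP\NP
        [5,6] "liked" : N\PP
      [6,7] "clearly" : S\(N\NP)

[0,1] S/PP  lex  "under"
[1,2] (PP/PP)/S  lex  "heard"
[2,3] PP  lex  "from"
[3,4] (PP/S)\PP  lex  "some"
[2,4] PP/S  <  k=3
[1,4] PP/S  >S  k=2
[4,5] PP\NP  lex  "with"
[5,6] N\PP  lex  "liked"
[4,6] N\NP  <B  k=5
[6,7] S\(N\NP)  lex  "clearly"
[4,7] S  <  k=6
[1,7] PP  >  k=4
[0,7] S  >  k=1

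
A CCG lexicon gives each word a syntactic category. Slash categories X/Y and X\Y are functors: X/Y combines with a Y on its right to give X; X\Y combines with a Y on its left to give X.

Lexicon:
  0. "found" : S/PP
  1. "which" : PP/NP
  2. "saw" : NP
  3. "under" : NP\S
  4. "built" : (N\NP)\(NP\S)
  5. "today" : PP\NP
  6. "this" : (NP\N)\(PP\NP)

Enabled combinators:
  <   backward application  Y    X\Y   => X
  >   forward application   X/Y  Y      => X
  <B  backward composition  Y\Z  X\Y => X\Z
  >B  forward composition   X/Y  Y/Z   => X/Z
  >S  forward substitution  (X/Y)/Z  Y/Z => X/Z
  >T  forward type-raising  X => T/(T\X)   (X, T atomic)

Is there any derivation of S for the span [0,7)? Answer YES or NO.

YES

[0,7] S   >
  [0,2] S/NP   >B
    [0,1] "found" : S/PP
    [1,2] "which" : PP/NP
  [2,7] NP   <
    [2,5] N   <
      [2,3] "saw" : NP
      [3,5] N\NP   <
        [3,4] "under" : NP\S
        [4,5] "built" : (N\NP)\(NP\S)
    [5,7] NP\N   <
      [5,6] "today" : PP\NP
      [6,7] "this" : (NP\N)\(PP\NP)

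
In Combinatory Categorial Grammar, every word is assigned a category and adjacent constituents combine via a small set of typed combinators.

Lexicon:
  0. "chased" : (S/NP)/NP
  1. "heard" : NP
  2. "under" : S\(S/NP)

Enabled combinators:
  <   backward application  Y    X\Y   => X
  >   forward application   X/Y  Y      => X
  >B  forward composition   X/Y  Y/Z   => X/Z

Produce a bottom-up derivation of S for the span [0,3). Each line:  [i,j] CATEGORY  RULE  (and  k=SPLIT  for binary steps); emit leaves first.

[0,3] S   <
  [0,2] S/NP   >
    [0,1] "chased" : (S/NP)/NP
    [1,2] "heard" : NP
  [2,3] "under" : S\(S/NP)

[0,1] (S/NP)/NP  lex  "chased"
[1,2] NP  lex  "heard"
[0,2] S/NP  >  k=1
[2,3] S\(S/NP)  lex  "under"
[0,3] S  <  k=2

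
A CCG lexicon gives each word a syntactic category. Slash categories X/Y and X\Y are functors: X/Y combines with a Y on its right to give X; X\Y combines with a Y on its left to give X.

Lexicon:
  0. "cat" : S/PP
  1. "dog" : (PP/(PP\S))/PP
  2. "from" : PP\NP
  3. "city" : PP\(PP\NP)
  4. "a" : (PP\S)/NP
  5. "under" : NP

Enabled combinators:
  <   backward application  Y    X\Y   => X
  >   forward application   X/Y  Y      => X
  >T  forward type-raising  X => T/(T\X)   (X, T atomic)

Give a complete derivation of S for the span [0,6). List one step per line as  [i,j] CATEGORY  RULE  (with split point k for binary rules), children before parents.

[0,1] S/PP  lex  "cat"
[1,2] (PP/(PP\S))/PP  lex  "dog"
[2,3] PP\NP  lex  "from"
[3,4] PP\(PP\NP)  lex  "city"
[2,4] PP  <  k=3
[1,4] PP/(PP\S)  >  k=2
[4,5] (PP\S)/NP  lex  "a"
[5,6] NP  lex  "under"
[4,6] PP\S  >  k=5
[1,6] PP  >  k=4
[0,6] S  >  k=1

[0,6] S   >
  [0,1] "cat" : S/PP
  [1,6] PP   >
    [1,4] PP/(PP\S)   >
      [1,2] "dog" : (PP/(PP\S))/PP
      [2,4] PP   <
        [2,3] "from" : PP\NP
        [3,4] "city" : PP\(PP\NP)
    [4,6] PP\S   >
      [4,5] "a" : (PP\S)/NP
      [5,6] "under" : NP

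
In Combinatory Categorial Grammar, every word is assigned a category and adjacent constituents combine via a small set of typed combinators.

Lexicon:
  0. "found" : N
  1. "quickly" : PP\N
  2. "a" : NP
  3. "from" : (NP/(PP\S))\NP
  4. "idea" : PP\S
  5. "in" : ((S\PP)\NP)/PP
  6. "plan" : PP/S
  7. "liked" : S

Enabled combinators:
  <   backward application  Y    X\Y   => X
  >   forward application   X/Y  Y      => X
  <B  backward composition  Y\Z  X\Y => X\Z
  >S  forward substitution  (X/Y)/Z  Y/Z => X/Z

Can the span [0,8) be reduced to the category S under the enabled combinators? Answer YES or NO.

YES

[0,8] S   <
  [0,2] PP   <
    [0,1] "found" : N
    [1,2] "quickly" : PP\N
  [2,8] S\PP   <
    [2,5] NP   >
      [2,4] NP/(PP\S)   <
        [2,3] "a" : NP
        [3,4] "from" : (NP/(PP\S))\NP
      [4,5] "idea" : PP\S
    [5,8] (S\PP)\NP   >
      [5,6] "in" : ((S\PP)\NP)/PP
      [6,8] PP   >
        [6,7] "plan" : PP/S
        [7,8] "liked" : S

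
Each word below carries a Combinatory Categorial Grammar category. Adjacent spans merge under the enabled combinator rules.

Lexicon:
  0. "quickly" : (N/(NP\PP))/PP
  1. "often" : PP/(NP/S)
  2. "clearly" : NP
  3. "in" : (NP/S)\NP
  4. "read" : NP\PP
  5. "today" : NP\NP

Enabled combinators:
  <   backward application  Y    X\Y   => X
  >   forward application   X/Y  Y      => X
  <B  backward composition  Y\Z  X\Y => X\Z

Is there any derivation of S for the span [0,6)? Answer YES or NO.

NO

(N/(NP\PP))/PP PP/(NP/S) NP (NP/S)\NP NP\PP NP\NP
CKY chart[0,6] = {N}; S ∉ chart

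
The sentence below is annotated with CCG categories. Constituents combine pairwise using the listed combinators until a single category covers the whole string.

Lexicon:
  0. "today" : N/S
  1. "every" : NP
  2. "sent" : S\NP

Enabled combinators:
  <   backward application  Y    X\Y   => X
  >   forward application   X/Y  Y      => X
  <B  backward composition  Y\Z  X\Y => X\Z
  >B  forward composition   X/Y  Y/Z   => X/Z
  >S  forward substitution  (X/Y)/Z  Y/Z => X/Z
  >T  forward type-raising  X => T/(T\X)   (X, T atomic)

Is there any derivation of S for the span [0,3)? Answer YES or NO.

N/S NP S\NP
CKY chart[0,3] = {N, N/(N\N), N/(S\S), NP/(NP\N), PP/(PP\N), S/(S\N)}; S ∉ chart

NO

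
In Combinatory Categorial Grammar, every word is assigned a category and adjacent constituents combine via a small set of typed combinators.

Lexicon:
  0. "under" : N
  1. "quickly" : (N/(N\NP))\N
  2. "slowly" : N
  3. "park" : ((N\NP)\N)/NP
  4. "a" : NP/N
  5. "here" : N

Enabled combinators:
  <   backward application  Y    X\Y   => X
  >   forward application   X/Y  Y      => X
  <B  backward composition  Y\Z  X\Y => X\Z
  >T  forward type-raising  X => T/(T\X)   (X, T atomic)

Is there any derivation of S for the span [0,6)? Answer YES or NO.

N (N/(N\NP))\N N ((N\NP)\N)/NP NP/N N
CKY chart[0,6] = {N, N/(N\N), NP/(NP\N), PP/(PP\N), S/(S\N)}; S ∉ chart

NO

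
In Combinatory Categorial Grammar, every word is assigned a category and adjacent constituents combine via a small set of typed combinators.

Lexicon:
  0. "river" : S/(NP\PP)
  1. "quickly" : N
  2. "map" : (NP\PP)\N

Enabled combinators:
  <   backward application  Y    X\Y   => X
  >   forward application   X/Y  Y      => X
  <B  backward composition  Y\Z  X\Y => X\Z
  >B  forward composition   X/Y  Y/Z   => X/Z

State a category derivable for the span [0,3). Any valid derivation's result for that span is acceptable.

S

[0,3] S   >
  [0,1] "river" : S/(NP\PP)
  [1,3] NP\PP   <
    [1,2] "quickly" : N
    [2,3] "map" : (NP\PP)\N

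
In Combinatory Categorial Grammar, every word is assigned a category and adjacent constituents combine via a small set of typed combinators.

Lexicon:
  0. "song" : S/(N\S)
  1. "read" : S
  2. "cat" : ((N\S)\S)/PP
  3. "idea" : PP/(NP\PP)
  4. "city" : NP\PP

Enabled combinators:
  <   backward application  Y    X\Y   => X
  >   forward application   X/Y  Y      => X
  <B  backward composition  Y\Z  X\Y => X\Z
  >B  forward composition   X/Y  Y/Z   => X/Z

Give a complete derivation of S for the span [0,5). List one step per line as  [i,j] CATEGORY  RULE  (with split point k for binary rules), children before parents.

[0,1] S/(N\S)  lex  "song"
[1,2] S  lex  "read"
[2,3] ((N\S)\S)/PP  lex  "cat"
[3,4] PP/(NP\PP)  lex  "idea"
[4,5] NP\PP  lex  "city"
[3,5] PP  >  k=4
[2,5] (N\S)\S  >  k=3
[1,5] N\S  <  k=2
[0,5] S  >  k=1

[0,5] S   >
  [0,1] "song" : S/(N\S)
  [1,5] N\S   <
    [1,2] "read" : S
    [2,5] (N\S)\S   >
      [2,3] "cat" : ((N\S)\S)/PP
      [3,5] PP   >
        [3,4] "idea" : PP/(NP\PP)
        [4,5] "city" : NP\PP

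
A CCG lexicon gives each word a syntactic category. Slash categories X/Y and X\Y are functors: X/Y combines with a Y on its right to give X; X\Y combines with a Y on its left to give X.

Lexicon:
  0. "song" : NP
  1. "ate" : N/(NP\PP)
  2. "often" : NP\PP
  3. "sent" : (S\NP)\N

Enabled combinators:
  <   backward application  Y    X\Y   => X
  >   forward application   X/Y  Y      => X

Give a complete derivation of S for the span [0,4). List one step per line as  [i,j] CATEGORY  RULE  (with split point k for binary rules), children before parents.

[0,4] S   <
  [0,1] "song" : NP
  [1,4] S\NP   <
    [1,3] N   >
      [1,2] "ate" : N/(NP\PP)
      [2,3] "often" : NP\PP
    [3,4] "sent" : (S\NP)\N

[0,1] NP  lex  "song"
[1,2] N/(NP\PP)  lex  "ate"
[2,3] NP\PP  lex  "often"
[1,3] N  >  k=2
[3,4] (S\NP)\N  lex  "sent"
[1,4] S\NP  <  k=3
[0,4] S  <  k=1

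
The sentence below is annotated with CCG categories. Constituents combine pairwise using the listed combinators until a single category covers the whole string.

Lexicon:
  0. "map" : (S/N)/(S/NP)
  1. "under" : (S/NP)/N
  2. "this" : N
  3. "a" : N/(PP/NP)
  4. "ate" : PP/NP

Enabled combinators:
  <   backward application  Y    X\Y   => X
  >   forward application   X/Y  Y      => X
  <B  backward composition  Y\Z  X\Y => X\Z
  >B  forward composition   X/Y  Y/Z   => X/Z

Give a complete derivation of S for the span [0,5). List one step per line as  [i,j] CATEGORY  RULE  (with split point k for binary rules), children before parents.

[0,1] (S/N)/(S/NP)  lex  "map"
[1,2] (S/NP)/N  lex  "under"
[2,3] N  lex  "this"
[1,3] S/NP  >  k=2
[0,3] S/N  >  k=1
[3,4] N/(PP/NP)  lex  "a"
[4,5] PP/NP  lex  "ate"
[3,5] N  >  k=4
[0,5] S  >  k=3

[0,5] S   >
  [0,3] S/N   >
    [0,1] "map" : (S/N)/(S/NP)
    [1,3] S/NP   >
      [1,2] "under" : (S/NP)/N
      [2,3] "this" : N
  [3,5] N   >
    [3,4] "a" : N/(PP/NP)
    [4,5] "ate" : PP/NP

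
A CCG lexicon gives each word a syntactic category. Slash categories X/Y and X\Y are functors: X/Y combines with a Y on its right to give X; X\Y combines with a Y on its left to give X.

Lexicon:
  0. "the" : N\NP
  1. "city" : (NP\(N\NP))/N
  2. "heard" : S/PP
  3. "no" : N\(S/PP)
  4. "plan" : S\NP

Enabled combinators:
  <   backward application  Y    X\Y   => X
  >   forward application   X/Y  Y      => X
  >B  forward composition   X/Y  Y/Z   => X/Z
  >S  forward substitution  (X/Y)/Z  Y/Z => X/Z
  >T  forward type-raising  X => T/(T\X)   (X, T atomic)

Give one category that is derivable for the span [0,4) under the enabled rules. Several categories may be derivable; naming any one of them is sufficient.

NP

[0,5] S   <
  [0,4] NP   <
    [0,1] "the" : N\NP
    [1,4] NP\(N\NP)   >
      [1,2] "city" : (NP\(N\NP))/N
      [2,4] N   <
        [2,3] "heard" : S/PP
        [3,4] "no" : N\(S/PP)
  [4,5] "plan" : S\NP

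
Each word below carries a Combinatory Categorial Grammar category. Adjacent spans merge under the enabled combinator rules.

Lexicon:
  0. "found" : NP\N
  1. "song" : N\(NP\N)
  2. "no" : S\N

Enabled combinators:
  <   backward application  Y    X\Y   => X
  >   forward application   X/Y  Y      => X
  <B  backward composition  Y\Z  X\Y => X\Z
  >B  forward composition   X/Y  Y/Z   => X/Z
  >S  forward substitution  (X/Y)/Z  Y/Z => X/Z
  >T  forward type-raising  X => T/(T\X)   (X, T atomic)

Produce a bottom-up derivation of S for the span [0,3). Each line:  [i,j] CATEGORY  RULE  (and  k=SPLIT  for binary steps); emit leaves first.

[0,3] S   <
  [0,2] N   <
    [0,1] "found" : NP\N
    [1,2] "song" : N\(NP\N)
  [2,3] "no" : S\N

[0,1] NP\N  lex  "found"
[1,2] N\(NP\N)  lex  "song"
[0,2] N  <  k=1
[2,3] S\N  lex  "no"
[0,3] S  <  k=2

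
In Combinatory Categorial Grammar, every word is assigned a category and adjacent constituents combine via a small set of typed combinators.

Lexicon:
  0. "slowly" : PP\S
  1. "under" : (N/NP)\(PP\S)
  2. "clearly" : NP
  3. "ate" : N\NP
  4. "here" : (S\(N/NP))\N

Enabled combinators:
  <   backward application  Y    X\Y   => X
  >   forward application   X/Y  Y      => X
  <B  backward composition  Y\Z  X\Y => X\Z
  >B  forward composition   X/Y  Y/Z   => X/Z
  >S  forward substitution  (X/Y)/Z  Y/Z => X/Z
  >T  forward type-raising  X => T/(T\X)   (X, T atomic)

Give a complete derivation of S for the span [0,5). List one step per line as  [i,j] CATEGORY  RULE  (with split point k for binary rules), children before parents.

[0,1] PP\S  lex  "slowly"
[1,2] (N/NP)\(PP\S)  lex  "under"
[0,2] N/NP  <  k=1
[2,3] NP  lex  "clearly"
[2,3] N/(N\NP)  >T
[3,4] N\NP  lex  "ate"
[2,4] N  >  k=3
[4,5] (S\(N/NP))\N  lex  "here"
[2,5] S\(N/NP)  <  k=4
[0,5] S  <  k=2

[0,5] S   <
  [0,2] N/NP   <
    [0,1] "slowly" : PP\S
    [1,2] "under" : (N/NP)\(PP\S)
  [2,5] S\(N/NP)   <
    [2,4] N   >
      [2,3] N/(N\NP)   >T
        [2,3] "clearly" : NP
      [3,4] "ate" : N\NP
    [4,5] "here" : (S\(N/NP))\N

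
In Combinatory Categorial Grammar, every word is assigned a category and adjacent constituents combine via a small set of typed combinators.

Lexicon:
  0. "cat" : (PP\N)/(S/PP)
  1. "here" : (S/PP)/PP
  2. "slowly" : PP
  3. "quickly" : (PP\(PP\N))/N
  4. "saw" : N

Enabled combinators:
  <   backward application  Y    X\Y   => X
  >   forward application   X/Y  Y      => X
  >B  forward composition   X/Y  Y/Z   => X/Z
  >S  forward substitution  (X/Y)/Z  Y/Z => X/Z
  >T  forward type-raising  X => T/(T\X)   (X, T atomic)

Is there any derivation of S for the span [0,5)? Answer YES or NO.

(PP\N)/(S/PP) (S/PP)/PP PP (PP\(PP\N))/N N
CKY chart[0,5] = {N/(N\PP), NP/(NP\PP), PP, PP/(PP\PP), S/(S\PP)}; S ∉ chart

NO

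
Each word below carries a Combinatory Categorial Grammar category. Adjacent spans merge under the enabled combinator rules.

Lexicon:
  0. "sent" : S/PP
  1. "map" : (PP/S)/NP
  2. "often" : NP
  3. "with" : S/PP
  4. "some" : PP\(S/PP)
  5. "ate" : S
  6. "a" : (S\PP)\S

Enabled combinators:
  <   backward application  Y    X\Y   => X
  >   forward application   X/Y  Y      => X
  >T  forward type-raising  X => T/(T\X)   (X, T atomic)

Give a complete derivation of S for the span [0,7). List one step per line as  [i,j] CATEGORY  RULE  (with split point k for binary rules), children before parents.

[0,7] S   >
  [0,1] "sent" : S/PP
  [1,7] PP   >
    [1,3] PP/S   >
      [1,2] "map" : (PP/S)/NP
      [2,3] "often" : NP
    [3,7] S   <
      [3,5] PP   <
        [3,4] "with" : S/PP
        [4,5] "some" : PP\(S/PP)
      [5,7] S\PP   <
        [5,6] "ate" : S
        [6,7] "a" : (S\PP)\S

[0,1] S/PP  lex  "sent"
[1,2] (PP/S)/NP  lex  "map"
[2,3] NP  lex  "often"
[1,3] PP/S  >  k=2
[3,4] S/PP  lex  "with"
[4,5] PP\(S/PP)  lex  "some"
[3,5] PP  <  k=4
[5,6] S  lex  "ate"
[6,7] (S\PP)\S  lex  "a"
[5,7] S\PP  <  k=6
[3,7] S  <  k=5
[1,7] PP  >  k=3
[0,7] S  >  k=1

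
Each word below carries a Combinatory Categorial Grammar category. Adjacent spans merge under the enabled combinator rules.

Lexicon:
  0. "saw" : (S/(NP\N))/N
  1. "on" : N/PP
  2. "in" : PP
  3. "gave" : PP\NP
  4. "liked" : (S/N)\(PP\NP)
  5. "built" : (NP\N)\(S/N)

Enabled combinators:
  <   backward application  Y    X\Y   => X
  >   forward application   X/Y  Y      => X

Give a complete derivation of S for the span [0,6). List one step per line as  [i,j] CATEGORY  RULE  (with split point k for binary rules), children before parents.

[0,6] S   >
  [0,3] S/(NP\N)   >
    [0,1] "saw" : (S/(NP\N))/N
    [1,3] N   >
      [1,2] "on" : N/PP
      [2,3] "in" : PP
  [3,6] NP\N   <
    [3,5] S/N   <
      [3,4] "gave" : PP\NP
      [4,5] "liked" : (S/N)\(PP\NP)
    [5,6] "built" : (NP\N)\(S/N)

[0,1] (S/(NP\N))/N  lex  "saw"
[1,2] N/PP  lex  "on"
[2,3] PP  lex  "in"
[1,3] N  >  k=2
[0,3] S/(NP\N)  >  k=1
[3,4] PP\NP  lex  "gave"
[4,5] (S/N)\(PP\NP)  lex  "liked"
[3,5] S/N  <  k=4
[5,6] (NP\N)\(S/N)  lex  "built"
[3,6] NP\N  <  k=5
[0,6] S  >  k=3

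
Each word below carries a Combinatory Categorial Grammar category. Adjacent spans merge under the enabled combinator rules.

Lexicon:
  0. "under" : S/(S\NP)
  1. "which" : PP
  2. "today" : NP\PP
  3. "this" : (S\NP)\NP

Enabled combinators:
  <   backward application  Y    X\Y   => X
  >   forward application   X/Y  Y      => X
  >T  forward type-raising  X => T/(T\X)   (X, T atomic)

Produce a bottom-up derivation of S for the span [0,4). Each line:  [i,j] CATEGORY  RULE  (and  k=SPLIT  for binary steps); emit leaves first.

[0,1] S/(S\NP)  lex  "under"
[1,2] PP  lex  "which"
[2,3] NP\PP  lex  "today"
[1,3] NP  <  k=2
[3,4] (S\NP)\NP  lex  "this"
[1,4] S\NP  <  k=3
[0,4] S  >  k=1

[0,4] S   >
  [0,1] "under" : S/(S\NP)
  [1,4] S\NP   <
    [1,3] NP   <
      [1,2] "which" : PP
      [2,3] "today" : NP\PP
    [3,4] "this" : (S\NP)\NP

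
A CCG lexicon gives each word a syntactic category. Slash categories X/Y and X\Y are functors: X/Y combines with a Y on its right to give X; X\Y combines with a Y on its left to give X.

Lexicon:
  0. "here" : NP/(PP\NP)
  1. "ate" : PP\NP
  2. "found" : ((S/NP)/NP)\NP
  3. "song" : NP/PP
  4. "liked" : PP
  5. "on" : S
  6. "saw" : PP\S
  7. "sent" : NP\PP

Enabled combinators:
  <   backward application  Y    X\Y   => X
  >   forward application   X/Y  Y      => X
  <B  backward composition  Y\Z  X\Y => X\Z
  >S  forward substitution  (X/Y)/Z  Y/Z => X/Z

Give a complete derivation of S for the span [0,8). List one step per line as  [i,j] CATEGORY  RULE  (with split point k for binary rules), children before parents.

[0,8] S   >
  [0,5] S/NP   >
    [0,3] (S/NP)/NP   <
      [0,2] NP   >
        [0,1] "here" : NP/(PP\NP)
        [1,2] "ate" : PP\NP
      [2,3] "found" : ((S/NP)/NP)\NP
    [3,5] NP   >
      [3,4] "song" : NP/PP
      [4,5] "liked" : PP
  [5,8] NP   <
    [5,7] PP   <
      [5,6] "on" : S
      [6,7] "saw" : PP\S
    [7,8] "sent" : NP\PP

[0,1] NP/(PP\NP)  lex  "here"
[1,2] PP\NP  lex  "ate"
[0,2] NP  >  k=1
[2,3] ((S/NP)/NP)\NP  lex  "found"
[0,3] (S/NP)/NP  <  k=2
[3,4] NP/PP  lex  "song"
[4,5] PP  lex  "liked"
[3,5] NP  >  k=4
[0,5] S/NP  >  k=3
[5,6] S  lex  "on"
[6,7] PP\S  lex  "saw"
[5,7] PP  <  k=6
[7,8] NP\PP  lex  "sent"
[5,8] NP  <  k=7
[0,8] S  >  k=5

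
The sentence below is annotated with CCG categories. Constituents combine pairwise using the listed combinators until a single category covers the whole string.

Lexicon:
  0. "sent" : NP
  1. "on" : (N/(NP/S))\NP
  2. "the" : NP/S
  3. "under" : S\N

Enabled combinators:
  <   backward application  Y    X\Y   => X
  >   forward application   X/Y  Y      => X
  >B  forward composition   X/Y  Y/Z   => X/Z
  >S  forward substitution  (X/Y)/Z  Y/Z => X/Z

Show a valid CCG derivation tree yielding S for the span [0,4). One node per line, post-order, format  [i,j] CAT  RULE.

[0,4] S   <
  [0,3] N   >
    [0,2] N/(NP/S)   <
      [0,1] "sent" : NP
      [1,2] "on" : (N/(NP/S))\NP
    [2,3] "the" : NP/S
  [3,4] "under" : S\N

[0,1] NP  lex  "sent"
[1,2] (N/(NP/S))\NP  lex  "on"
[0,2] N/(NP/S)  <  k=1
[2,3] NP/S  lex  "the"
[0,3] N  >  k=2
[3,4] S\N  lex  "under"
[0,4] S  <  k=3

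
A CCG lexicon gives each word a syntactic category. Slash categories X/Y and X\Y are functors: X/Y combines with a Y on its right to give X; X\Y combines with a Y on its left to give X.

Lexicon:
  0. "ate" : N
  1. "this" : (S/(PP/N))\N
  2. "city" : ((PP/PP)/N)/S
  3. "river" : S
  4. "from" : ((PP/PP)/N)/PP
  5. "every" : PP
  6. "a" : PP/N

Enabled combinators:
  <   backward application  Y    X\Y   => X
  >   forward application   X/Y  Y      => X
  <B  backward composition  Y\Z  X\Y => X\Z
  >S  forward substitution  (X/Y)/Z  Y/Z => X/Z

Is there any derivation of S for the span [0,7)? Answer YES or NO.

[0,7] S   >
  [0,2] S/(PP/N)   <
    [0,1] "ate" : N
    [1,2] "this" : (S/(PP/N))\N
  [2,7] PP/N   >S
    [2,4] (PP/PP)/N   >
      [2,3] "city" : ((PP/PP)/N)/S
      [3,4] "river" : S
    [4,7] PP/N   >S
      [4,6] (PP/PP)/N   >
        [4,5] "from" : ((PP/PP)/N)/PP
        [5,6] "every" : PP
      [6,7] "a" : PP/N

YES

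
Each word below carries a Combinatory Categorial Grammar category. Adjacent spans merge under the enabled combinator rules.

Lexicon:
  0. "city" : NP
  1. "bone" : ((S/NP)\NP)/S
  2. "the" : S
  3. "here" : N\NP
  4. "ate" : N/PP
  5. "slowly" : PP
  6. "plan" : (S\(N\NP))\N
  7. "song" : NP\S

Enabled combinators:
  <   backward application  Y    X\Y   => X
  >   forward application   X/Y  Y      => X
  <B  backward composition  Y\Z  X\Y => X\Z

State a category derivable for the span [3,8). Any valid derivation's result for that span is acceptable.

[0,8] S   >
  [0,3] S/NP   <
    [0,1] "city" : NP
    [1,3] (S/NP)\NP   >
      [1,2] "bone" : ((S/NP)\NP)/S
      [2,3] "the" : S
  [3,8] NP   <
    [3,7] S   <
      [3,4] "here" : N\NP
      [4,7] S\(N\NP)   <
        [4,6] N   >
          [4,5] "ate" : N/PP
          [5,6] "slowly" : PP
        [6,7] "plan" : (S\(N\NP))\N
    [7,8] "song" : NP\S

NP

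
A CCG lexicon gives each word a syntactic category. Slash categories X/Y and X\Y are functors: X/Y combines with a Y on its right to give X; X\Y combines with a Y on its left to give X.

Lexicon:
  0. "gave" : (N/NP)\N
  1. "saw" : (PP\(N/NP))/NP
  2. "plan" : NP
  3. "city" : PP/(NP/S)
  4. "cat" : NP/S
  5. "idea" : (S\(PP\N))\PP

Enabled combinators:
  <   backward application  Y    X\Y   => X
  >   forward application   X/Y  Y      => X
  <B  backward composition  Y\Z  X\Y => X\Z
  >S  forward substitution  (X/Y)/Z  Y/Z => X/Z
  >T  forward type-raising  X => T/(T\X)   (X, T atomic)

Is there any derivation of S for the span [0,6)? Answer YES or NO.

[0,6] S   <
  [0,3] PP\N   <B
    [0,1] "gave" : (N/NP)\N
    [1,3] PP\(N/NP)   >
      [1,2] "saw" : (PP\(N/NP))/NP
      [2,3] "plan" : NP
  [3,6] S\(PP\N)   <
    [3,5] PP   >
      [3,4] "city" : PP/(NP/S)
      [4,5] "cat" : NP/S
    [5,6] "idea" : (S\(PP\N))\PP

YES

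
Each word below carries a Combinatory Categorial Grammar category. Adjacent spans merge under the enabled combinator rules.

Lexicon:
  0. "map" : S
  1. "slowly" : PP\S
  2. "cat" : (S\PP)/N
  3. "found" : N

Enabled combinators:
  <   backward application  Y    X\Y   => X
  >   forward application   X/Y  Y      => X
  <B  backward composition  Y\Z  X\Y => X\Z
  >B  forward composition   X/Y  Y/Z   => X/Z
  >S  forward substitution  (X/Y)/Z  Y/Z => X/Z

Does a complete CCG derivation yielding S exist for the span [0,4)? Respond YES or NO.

[0,4] S   <
  [0,2] PP   <
    [0,1] "map" : S
    [1,2] "slowly" : PP\S
  [2,4] S\PP   >
    [2,3] "cat" : (S\PP)/N
    [3,4] "found" : N

YES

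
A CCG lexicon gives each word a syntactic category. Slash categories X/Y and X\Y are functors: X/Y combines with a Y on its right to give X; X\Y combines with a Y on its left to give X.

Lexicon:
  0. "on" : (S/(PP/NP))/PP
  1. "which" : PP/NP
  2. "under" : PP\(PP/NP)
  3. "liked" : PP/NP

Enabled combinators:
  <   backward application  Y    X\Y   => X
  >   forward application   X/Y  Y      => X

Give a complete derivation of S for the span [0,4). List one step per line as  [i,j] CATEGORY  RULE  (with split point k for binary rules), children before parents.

[0,4] S   >
  [0,3] S/(PP/NP)   >
    [0,1] "on" : (S/(PP/NP))/PP
    [1,3] PP   <
      [1,2] "which" : PP/NP
      [2,3] "under" : PP\(PP/NP)
  [3,4] "liked" : PP/NP

[0,1] (S/(PP/NP))/PP  lex  "on"
[1,2] PP/NP  lex  "which"
[2,3] PP\(PP/NP)  lex  "under"
[1,3] PP  <  k=2
[0,3] S/(PP/NP)  >  k=1
[3,4] PP/NP  lex  "liked"
[0,4] S  >  k=3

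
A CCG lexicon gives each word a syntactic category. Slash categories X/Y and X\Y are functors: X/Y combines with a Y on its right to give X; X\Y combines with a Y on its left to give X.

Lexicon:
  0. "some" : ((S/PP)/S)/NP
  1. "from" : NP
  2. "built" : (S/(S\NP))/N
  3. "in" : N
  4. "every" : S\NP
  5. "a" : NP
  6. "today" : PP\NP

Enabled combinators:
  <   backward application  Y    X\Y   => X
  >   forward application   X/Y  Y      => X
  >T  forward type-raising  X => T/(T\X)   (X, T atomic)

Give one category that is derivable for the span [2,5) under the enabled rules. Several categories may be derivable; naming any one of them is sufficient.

[0,7] S   >
  [0,5] S/PP   >
    [0,2] (S/PP)/S   >
      [0,1] "some" : ((S/PP)/S)/NP
      [1,2] "from" : NP
    [2,5] S   >
      [2,4] S/(S\NP)   >
        [2,3] "built" : (S/(S\NP))/N
        [3,4] "in" : N
      [4,5] "every" : S\NP
  [5,7] PP   <
    [5,6] "a" : NP
    [6,7] "today" : PP\NP

S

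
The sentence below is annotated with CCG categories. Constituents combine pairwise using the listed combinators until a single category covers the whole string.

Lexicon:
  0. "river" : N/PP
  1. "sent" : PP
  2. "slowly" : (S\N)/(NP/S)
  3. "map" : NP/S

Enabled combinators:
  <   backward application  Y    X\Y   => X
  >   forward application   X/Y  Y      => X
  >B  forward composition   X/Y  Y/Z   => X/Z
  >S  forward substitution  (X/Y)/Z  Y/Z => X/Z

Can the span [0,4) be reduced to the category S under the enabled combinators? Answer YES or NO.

YES

[0,4] S   <
  [0,2] N   >
    [0,1] "river" : N/PP
    [1,2] "sent" : PP
  [2,4] S\N   >
    [2,3] "slowly" : (S\N)/(NP/S)
    [3,4] "map" : NP/S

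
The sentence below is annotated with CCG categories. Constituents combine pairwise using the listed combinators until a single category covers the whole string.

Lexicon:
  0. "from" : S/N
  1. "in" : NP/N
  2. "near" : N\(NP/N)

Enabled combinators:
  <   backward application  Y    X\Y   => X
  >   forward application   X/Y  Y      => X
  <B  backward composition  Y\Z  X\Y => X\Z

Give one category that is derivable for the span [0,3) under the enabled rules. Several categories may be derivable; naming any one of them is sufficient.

S

[0,3] S   >
  [0,1] "from" : S/N
  [1,3] N   <
    [1,2] "in" : NP/N
    [2,3] "near" : N\(NP/N)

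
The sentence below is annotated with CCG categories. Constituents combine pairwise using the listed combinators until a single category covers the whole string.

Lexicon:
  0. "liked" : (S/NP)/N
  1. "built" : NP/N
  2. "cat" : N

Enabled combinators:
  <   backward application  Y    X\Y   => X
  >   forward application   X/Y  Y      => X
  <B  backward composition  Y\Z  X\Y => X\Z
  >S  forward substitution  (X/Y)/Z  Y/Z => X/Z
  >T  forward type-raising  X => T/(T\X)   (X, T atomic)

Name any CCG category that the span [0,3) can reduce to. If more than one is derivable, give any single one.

[0,3] S   >
  [0,2] S/N   >S
    [0,1] "liked" : (S/NP)/N
    [1,2] "built" : NP/N
  [2,3] "cat" : N

S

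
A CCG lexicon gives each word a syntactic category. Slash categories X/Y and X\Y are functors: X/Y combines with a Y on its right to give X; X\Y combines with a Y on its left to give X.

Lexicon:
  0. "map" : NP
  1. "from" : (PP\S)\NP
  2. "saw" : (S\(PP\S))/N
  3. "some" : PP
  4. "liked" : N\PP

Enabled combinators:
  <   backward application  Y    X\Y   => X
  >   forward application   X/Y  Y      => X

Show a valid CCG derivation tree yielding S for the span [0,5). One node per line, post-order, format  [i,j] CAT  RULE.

[0,5] S   <
  [0,2] PP\S   <
    [0,1] "map" : NP
    [1,2] "from" : (PP\S)\NP
  [2,5] S\(PP\S)   >
    [2,3] "saw" : (S\(PP\S))/N
    [3,5] N   <
      [3,4] "some" : PP
      [4,5] "liked" : N\PP

[0,1] NP  lex  "map"
[1,2] (PP\S)\NP  lex  "from"
[0,2] PP\S  <  k=1
[2,3] (S\(PP\S))/N  lex  "saw"
[3,4] PP  lex  "some"
[4,5] N\PP  lex  "liked"
[3,5] N  <  k=4
[2,5] S\(PP\S)  >  k=3
[0,5] S  <  k=2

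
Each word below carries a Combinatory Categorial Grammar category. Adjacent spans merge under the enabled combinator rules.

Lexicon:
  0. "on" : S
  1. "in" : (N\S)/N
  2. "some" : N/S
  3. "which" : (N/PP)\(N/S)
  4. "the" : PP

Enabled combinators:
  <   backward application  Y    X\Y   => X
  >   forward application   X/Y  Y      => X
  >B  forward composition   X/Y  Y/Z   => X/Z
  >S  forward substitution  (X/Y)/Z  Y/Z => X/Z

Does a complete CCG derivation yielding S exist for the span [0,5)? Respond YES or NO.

NO

S (N\S)/N N/S (N/PP)\(N/S) PP
CKY chart[0,5] = {N}; S ∉ chart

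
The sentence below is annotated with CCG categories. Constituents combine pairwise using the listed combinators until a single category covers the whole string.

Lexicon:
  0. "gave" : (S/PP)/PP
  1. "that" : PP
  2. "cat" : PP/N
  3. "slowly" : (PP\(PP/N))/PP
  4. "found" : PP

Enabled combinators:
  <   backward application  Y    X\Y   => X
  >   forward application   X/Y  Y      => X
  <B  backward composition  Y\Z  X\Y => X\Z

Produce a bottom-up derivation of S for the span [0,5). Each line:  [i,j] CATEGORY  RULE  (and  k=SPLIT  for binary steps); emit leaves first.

[0,5] S   >
  [0,2] S/PP   >
    [0,1] "gave" : (S/PP)/PP
    [1,2] "that" : PP
  [2,5] PP   <
    [2,3] "cat" : PP/N
    [3,5] PP\(PP/N)   >
      [3,4] "slowly" : (PP\(PP/N))/PP
      [4,5] "found" : PP

[0,1] (S/PP)/PP  lex  "gave"
[1,2] PP  lex  "that"
[0,2] S/PP  >  k=1
[2,3] PP/N  lex  "cat"
[3,4] (PP\(PP/N))/PP  lex  "slowly"
[4,5] PP  lex  "found"
[3,5] PP\(PP/N)  >  k=4
[2,5] PP  <  k=3
[0,5] S  >  k=2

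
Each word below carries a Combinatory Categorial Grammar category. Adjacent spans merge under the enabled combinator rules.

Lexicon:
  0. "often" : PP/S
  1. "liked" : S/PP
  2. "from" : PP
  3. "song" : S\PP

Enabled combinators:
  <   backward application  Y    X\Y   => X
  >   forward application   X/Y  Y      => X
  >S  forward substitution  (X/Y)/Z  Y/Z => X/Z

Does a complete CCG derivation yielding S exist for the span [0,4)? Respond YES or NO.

YES

[0,4] S   <
  [0,3] PP   >
    [0,1] "often" : PP/S
    [1,3] S   >
      [1,2] "liked" : S/PP
      [2,3] "from" : PP
  [3,4] "song" : S\PP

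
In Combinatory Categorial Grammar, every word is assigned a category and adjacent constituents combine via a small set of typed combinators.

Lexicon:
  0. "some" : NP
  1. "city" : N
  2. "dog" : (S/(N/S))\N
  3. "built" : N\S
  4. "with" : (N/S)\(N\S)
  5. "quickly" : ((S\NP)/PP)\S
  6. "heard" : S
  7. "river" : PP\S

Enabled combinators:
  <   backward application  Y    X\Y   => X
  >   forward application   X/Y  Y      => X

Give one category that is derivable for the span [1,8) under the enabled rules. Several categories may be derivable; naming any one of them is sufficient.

[0,8] S   <
  [0,1] "some" : NP
  [1,8] S\NP   >
    [1,6] (S\NP)/PP   <
      [1,5] S   >
        [1,3] S/(N/S)   <
          [1,2] "city" : N
          [2,3] "dog" : (S/(N/S))\N
        [3,5] N/S   <
          [3,4] "built" : N\S
          [4,5] "with" : (N/S)\(N\S)
      [5,6] "quickly" : ((S\NP)/PP)\S
    [6,8] PP   <
      [6,7] "heard" : S
      [7,8] "river" : PP\S

S\NP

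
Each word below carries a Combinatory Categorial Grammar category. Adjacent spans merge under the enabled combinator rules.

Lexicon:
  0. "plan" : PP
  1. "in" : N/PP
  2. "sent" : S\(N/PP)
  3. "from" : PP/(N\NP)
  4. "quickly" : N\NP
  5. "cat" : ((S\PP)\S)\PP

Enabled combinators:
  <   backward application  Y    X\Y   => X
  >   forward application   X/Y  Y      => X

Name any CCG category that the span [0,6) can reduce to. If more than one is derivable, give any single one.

[0,6] S   <
  [0,1] "plan" : PP
  [1,6] S\PP   <
    [1,3] S   <
      [1,2] "in" : N/PP
      [2,3] "sent" : S\(N/PP)
    [3,6] (S\PP)\S   <
      [3,5] PP   >
        [3,4] "from" : PP/(N\NP)
        [4,5] "quickly" : N\NP
      [5,6] "cat" : ((S\PP)\S)\PP

S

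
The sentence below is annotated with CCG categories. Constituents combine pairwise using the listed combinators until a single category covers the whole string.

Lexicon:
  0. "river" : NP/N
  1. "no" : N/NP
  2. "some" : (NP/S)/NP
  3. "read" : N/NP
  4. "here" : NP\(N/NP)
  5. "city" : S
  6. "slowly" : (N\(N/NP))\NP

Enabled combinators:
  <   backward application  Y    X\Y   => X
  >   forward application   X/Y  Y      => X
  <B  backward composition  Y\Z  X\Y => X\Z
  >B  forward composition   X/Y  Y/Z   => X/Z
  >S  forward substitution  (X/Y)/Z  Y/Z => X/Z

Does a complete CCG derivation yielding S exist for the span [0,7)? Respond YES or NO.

NO

NP/N N/NP (NP/S)/NP N/NP NP\(N/NP) S (N\(N/NP))\NP
CKY chart[0,7] = {NP, N\(N/NP)}; S ∉ chart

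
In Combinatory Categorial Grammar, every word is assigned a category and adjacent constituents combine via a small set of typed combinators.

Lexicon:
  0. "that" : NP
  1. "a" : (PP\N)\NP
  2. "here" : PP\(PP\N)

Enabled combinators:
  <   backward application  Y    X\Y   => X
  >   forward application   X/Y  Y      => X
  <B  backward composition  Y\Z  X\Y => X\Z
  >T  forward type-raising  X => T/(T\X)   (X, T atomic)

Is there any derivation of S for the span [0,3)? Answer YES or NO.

NP (PP\N)\NP PP\(PP\N)
CKY chart[0,3] = {N/(N\PP), NP/(NP\PP), PP, PP/(PP\PP), S/(S\PP)}; S ∉ chart

NO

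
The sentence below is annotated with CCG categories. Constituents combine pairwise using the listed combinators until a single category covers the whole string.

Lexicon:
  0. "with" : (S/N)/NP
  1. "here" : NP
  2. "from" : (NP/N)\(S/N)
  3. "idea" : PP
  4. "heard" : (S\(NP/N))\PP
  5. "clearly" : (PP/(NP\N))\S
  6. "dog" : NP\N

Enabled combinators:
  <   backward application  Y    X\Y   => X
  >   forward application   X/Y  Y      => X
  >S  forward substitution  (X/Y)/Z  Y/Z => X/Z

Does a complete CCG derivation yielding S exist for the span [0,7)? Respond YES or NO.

(S/N)/NP NP (NP/N)\(S/N) PP (S\(NP/N))\PP (PP/(NP\N))\S NP\N
CKY chart[0,7] = {PP}; S ∉ chart

NO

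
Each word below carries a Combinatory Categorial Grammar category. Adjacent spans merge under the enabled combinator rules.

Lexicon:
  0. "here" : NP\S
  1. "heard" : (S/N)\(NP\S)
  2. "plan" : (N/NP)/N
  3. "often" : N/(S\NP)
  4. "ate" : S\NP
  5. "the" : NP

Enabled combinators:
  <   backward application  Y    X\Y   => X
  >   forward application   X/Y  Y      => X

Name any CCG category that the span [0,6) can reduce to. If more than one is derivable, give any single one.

S

[0,6] S   >
  [0,2] S/N   <
    [0,1] "here" : NP\S
    [1,2] "heard" : (S/N)\(NP\S)
  [2,6] N   >
    [2,5] N/NP   >
      [2,3] "plan" : (N/NP)/N
      [3,5] N   >
        [3,4] "often" : N/(S\NP)
        [4,5] "ate" : S\NP
    [5,6] "the" : NP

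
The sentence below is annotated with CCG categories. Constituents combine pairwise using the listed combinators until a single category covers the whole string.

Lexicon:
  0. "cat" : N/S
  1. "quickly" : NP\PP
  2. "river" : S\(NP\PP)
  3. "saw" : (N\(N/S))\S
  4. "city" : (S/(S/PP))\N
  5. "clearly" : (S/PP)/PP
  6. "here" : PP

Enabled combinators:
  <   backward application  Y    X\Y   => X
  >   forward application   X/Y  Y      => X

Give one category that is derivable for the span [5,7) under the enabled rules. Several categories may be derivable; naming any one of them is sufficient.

[0,7] S   >
  [0,5] S/(S/PP)   <
    [0,4] N   <
      [0,1] "cat" : N/S
      [1,4] N\(N/S)   <
        [1,3] S   <
          [1,2] "quickly" : NP\PP
          [2,3] "river" : S\(NP\PP)
        [3,4] "saw" : (N\(N/S))\S
    [4,5] "city" : (S/(S/PP))\N
  [5,7] S/PP   >
    [5,6] "clearly" : (S/PP)/PP
    [6,7] "here" : PP

S/PP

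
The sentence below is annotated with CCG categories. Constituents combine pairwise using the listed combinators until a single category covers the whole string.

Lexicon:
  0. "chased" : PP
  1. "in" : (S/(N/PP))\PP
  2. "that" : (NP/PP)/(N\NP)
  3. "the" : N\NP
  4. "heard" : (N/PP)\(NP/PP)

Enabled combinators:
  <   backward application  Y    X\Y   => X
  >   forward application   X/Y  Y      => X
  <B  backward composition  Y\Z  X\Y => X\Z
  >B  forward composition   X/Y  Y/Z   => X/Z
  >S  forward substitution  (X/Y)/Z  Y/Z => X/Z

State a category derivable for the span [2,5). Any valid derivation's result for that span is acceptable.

[0,5] S   >
  [0,2] S/(N/PP)   <
    [0,1] "chased" : PP
    [1,2] "in" : (S/(N/PP))\PP
  [2,5] N/PP   <
    [2,4] NP/PP   >
      [2,3] "that" : (NP/PP)/(N\NP)
      [3,4] "the" : N\NP
    [4,5] "heard" : (N/PP)\(NP/PP)

N/PP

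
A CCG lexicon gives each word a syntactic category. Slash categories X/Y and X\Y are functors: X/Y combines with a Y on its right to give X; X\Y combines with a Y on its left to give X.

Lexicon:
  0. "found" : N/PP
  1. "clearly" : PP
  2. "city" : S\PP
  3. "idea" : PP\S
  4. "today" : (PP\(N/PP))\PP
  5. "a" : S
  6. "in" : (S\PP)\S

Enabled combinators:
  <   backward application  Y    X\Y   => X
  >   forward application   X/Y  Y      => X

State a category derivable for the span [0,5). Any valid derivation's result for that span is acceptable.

PP

[0,7] S   <
  [0,5] PP   <
    [0,1] "found" : N/PP
    [1,5] PP\(N/PP)   <
      [1,4] PP   <
        [1,3] S   <
          [1,2] "clearly" : PP
          [2,3] "city" : S\PP
        [3,4] "idea" : PP\S
      [4,5] "today" : (PP\(N/PP))\PP
  [5,7] S\PP   <
    [5,6] "a" : S
    [6,7] "in" : (S\PP)\S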